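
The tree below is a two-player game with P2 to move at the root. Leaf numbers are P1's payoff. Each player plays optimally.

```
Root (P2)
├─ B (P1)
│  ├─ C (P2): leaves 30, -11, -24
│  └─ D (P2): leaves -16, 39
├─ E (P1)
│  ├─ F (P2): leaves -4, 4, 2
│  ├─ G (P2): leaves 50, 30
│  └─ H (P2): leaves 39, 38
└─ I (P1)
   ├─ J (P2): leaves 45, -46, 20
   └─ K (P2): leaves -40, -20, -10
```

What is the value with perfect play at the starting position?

-40

C (P2): min(30, -11, -24) = -24
D (P2): min(-16, 39) = -16
B (P1): max(-24, -16) = -16
F (P2): min(-4, 4, 2) = -4
G (P2): min(50, 30) = 30
H (P2): min(39, 38) = 38
E (P1): max(-4, 30, 38) = 38
J (P2): min(45, -46, 20) = -46
K (P2): min(-40, -20, -10) = -40
I (P1): max(-46, -40) = -40
Root (P2): min(-16, 38, -40) = -40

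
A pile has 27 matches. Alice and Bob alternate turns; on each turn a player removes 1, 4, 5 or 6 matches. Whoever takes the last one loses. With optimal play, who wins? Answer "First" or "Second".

Mark each pile size as W (mover wins) or L (mover loses):
i:   0  1  2  3  4  5  6  7  8  9 10 11 12 13 14 15 16 17 18 19 20 21 22 23 24 25 26 27
     W  L  W  L  W  W  W  W  W  W  L  W  L  W  W  W  W  W  W  L  W  L  W  W  W  W  W  W
Position 27 is W, so the first player wins.

First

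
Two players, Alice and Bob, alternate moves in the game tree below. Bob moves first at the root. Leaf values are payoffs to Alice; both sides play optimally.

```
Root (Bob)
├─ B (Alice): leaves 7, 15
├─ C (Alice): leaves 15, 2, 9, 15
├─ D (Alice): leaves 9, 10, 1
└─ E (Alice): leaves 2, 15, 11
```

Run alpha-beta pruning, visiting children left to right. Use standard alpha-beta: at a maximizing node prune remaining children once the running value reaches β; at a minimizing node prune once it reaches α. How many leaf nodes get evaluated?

B [α=-∞,β=+∞]: v=15
C [α=-∞,β=15]: v=15 after child 1 ≥ β → β-cutoff, skip 3
D [α=-∞,β=15]: v=10
E [α=-∞,β=10]: v=15 after child 2 ≥ β → β-cutoff, skip 1
Root [α=-∞,β=+∞]: v=10
Leaves evaluated: 8 of 12.

8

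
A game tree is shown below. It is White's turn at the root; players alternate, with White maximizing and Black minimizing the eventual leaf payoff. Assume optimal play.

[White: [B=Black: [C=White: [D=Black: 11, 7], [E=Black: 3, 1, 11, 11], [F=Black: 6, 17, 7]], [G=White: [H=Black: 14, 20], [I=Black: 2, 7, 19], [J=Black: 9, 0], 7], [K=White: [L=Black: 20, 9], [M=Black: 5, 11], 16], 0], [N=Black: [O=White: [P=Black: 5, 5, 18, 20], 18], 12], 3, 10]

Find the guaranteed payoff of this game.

D (Black): min(11, 7) = 7
E (Black): min(3, 1, 11, 11) = 1
F (Black): min(6, 17, 7) = 6
C (White): max(7, 1, 6) = 7
H (Black): min(14, 20) = 14
I (Black): min(2, 7, 19) = 2
J (Black): min(9, 0) = 0
G (White): max(14, 2, 0, 7) = 14
L (Black): min(20, 9) = 9
M (Black): min(5, 11) = 5
K (White): max(9, 5, 16) = 16
B (Black): min(7, 14, 16, 0) = 0
P (Black): min(5, 5, 18, 20) = 5
O (White): max(5, 18) = 18
N (Black): min(18, 12) = 12
Root (White): max(0, 12, 3, 10) = 12

12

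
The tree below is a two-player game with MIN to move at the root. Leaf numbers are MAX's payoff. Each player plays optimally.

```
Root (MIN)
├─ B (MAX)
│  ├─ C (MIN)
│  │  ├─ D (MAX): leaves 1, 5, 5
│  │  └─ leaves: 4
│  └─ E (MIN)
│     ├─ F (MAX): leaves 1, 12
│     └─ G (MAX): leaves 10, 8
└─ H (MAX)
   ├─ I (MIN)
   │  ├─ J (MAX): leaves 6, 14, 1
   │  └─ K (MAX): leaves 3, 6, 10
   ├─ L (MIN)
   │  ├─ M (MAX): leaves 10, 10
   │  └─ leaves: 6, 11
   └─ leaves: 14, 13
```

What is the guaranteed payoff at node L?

M: max(10, 10) = 10
L: min(10, 6, 11) = 6

6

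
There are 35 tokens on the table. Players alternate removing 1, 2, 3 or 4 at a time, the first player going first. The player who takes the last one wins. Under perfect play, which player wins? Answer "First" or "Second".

W/L table (W = player to move can force a win):
i:   0  1  2  3  4  5  6  7  8  9 10 11 12 13 14 15 16 17 18 19 20 21 22 23 24 25 26 27 28 29 30 31 32 33 34 35
     L  W  W  W  W  L  W  W  W  W  L  W  W  W  W  L  W  W  W  W  L  W  W  W  W  L  W  W  W  W  L  W  W  W  W  L
Position 35 is L, so the second player wins.

Second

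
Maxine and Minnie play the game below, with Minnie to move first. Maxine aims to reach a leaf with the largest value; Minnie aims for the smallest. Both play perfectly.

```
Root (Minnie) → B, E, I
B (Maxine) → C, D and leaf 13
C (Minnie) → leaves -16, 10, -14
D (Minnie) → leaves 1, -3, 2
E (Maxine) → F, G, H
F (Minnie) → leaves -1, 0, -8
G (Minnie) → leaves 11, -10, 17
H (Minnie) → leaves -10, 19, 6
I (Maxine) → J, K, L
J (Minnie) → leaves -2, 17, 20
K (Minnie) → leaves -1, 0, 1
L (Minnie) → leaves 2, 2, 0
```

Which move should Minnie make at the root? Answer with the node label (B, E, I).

E

C (Minnie): min(-16, 10, -14) = -16
D (Minnie): min(1, -3, 2) = -3
B (Maxine): max(-16, -3, 13) = 13
F (Minnie): min(-1, 0, -8) = -8
G (Minnie): min(11, -10, 17) = -10
H (Minnie): min(-10, 19, 6) = -10
E (Maxine): max(-8, -10, -10) = -8
J (Minnie): min(-2, 17, 20) = -2
K (Minnie): min(-1, 0, 1) = -1
L (Minnie): min(2, 2, 0) = 0
I (Maxine): max(-2, -1, 0) = 0
Root (Minnie): min(13, -8, 0) = -8
Minnie picks the child with the lowest value: E (value -8).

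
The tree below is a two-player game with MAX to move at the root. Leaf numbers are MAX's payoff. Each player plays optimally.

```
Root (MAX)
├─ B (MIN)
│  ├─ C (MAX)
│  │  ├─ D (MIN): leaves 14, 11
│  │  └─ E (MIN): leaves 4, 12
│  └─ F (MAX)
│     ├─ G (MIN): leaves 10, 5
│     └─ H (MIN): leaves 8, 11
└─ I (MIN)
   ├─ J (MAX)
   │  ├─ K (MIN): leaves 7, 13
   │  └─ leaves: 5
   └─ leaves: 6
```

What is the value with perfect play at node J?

7

K: min(7, 13) = 7
J: max(7, 5) = 7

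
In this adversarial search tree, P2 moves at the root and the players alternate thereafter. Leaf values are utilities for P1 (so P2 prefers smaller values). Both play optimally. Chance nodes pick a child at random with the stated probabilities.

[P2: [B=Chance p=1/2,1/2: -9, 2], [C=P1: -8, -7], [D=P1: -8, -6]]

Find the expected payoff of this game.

B (Chance): 1/2·-9 + 1/2·2 = -3.5
C (P1): max(-8, -7) = -7
D (P1): max(-8, -6) = -6
Root (P2): min(-3.5, -7, -6) = -7

-7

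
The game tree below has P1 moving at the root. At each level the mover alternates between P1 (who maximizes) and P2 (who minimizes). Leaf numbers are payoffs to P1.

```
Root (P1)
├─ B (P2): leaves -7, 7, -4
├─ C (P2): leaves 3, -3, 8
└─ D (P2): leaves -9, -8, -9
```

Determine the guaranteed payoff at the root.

-3

B (P2): min(-7, 7, -4) = -7
C (P2): min(3, -3, 8) = -3
D (P2): min(-9, -8, -9) = -9
Root (P1): max(-7, -3, -9) = -3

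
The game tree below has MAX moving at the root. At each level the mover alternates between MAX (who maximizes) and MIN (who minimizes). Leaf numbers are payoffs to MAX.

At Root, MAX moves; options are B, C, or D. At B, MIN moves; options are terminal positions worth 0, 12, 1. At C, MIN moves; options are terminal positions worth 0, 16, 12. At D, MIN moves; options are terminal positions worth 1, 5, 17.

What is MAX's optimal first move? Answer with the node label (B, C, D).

D

B (MIN): min(0, 12, 1) = 0
C (MIN): min(0, 16, 12) = 0
D (MIN): min(1, 5, 17) = 1
Root (MAX): max(0, 0, 1) = 1
MAX picks the child with the highest value: D (value 1).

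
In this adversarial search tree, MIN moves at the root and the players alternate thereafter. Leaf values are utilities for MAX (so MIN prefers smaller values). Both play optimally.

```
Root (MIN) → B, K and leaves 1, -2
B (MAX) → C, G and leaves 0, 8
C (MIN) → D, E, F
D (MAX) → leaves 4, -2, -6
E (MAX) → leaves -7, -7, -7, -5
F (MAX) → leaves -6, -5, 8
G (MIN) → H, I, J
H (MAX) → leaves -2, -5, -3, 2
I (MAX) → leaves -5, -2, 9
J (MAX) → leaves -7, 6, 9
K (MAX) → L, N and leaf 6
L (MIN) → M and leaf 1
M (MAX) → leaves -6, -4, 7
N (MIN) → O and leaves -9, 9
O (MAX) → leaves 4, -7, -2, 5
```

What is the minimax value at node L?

M: max(-6, -4, 7) = 7
L: min(7, 1) = 1

1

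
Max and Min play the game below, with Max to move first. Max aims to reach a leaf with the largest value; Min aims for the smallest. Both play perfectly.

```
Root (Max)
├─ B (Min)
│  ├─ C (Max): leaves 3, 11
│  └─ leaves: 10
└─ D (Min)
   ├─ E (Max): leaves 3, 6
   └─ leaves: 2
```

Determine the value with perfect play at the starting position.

C (Max): max(3, 11) = 11
B (Min): min(11, 10) = 10
E (Max): max(3, 6) = 6
D (Min): min(6, 2) = 2
Root (Max): max(10, 2) = 10

10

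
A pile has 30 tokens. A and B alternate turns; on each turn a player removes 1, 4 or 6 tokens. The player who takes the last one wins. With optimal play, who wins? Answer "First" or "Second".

Second

Positions where the player to move wins (W) vs loses (L):
i:   0  1  2  3  4  5  6  7  8  9 10 11 12 13 14 15 16 17 18 19 20 21 22 23 24 25 26 27 28 29 30
     L  W  L  W  W  L  W  L  W  W  L  W  L  W  W  L  W  L  W  W  L  W  L  W  W  L  W  L  W  W  L
Position 30 is L, so the second player wins.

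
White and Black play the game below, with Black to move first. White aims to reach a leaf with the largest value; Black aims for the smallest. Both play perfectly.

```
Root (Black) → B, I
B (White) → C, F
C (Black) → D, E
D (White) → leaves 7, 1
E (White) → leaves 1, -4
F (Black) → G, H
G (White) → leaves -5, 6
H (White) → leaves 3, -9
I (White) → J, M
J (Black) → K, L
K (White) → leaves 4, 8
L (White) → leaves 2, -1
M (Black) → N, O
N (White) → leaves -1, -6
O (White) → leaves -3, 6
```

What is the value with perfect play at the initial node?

D (White): max(7, 1) = 7
E (White): max(1, -4) = 1
C (Black): min(7, 1) = 1
G (White): max(-5, 6) = 6
H (White): max(3, -9) = 3
F (Black): min(6, 3) = 3
B (White): max(1, 3) = 3
K (White): max(4, 8) = 8
L (White): max(2, -1) = 2
J (Black): min(8, 2) = 2
N (White): max(-1, -6) = -1
O (White): max(-3, 6) = 6
M (Black): min(-1, 6) = -1
I (White): max(2, -1) = 2
Root (Black): min(3, 2) = 2

2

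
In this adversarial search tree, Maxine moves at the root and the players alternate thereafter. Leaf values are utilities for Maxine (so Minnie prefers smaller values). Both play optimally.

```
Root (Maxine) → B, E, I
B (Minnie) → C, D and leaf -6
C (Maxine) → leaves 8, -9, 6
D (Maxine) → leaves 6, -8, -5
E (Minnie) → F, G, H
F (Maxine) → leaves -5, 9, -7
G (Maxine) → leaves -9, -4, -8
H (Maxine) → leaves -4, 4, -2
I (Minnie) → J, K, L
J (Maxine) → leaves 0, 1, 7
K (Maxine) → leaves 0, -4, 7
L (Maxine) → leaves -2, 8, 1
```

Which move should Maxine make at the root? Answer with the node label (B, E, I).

I

C (Maxine): max(8, -9, 6) = 8
D (Maxine): max(6, -8, -5) = 6
B (Minnie): min(8, 6, -6) = -6
F (Maxine): max(-5, 9, -7) = 9
G (Maxine): max(-9, -4, -8) = -4
H (Maxine): max(-4, 4, -2) = 4
E (Minnie): min(9, -4, 4) = -4
J (Maxine): max(0, 1, 7) = 7
K (Maxine): max(0, -4, 7) = 7
L (Maxine): max(-2, 8, 1) = 8
I (Minnie): min(7, 7, 8) = 7
Root (Maxine): max(-6, -4, 7) = 7
Maxine picks the child with the highest value: I (value 7).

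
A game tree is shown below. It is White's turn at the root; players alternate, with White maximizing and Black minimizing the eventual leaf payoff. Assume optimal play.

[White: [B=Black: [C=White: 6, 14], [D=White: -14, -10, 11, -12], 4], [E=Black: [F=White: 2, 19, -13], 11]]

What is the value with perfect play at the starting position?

C (White): max(6, 14) = 14
D (White): max(-14, -10, 11, -12) = 11
B (Black): min(14, 11, 4) = 4
F (White): max(2, 19, -13) = 19
E (Black): min(19, 11) = 11
Root (White): max(4, 11) = 11

11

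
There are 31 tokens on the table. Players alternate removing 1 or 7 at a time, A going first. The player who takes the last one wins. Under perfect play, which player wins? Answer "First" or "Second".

First

Positions where the player to move wins (W) vs loses (L):
i:   0  1  2  3  4  5  6  7  8  9 10 11 12 13 14 15 16 17 18 19 20 21 22 23 24 25 26 27 28 29 30 31
     L  W  L  W  L  W  L  W  L  W  L  W  L  W  L  W  L  W  L  W  L  W  L  W  L  W  L  W  L  W  L  W
Position 31 is W, so the first player wins.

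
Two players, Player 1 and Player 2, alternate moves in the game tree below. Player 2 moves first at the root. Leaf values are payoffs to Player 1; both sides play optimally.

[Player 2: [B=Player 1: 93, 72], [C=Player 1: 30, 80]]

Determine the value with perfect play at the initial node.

B (Player 1): max(93, 72) = 93
C (Player 1): max(30, 80) = 80
Root (Player 2): min(93, 80) = 80

80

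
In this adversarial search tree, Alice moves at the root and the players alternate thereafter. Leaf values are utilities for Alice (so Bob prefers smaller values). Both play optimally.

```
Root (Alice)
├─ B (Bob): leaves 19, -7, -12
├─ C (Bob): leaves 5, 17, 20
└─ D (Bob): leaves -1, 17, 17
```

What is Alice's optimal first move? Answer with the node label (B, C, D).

B (Bob): min(19, -7, -12) = -12
C (Bob): min(5, 17, 20) = 5
D (Bob): min(-1, 17, 17) = -1
Root (Alice): max(-12, 5, -1) = 5
Alice picks the child with the highest value: C (value 5).

C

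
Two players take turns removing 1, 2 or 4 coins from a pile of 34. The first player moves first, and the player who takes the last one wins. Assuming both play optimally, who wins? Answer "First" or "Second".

First

i:   0  1  2  3  4  5  6  7  8  9 10 11 12 13 14 15 16 17 18 19 20 21 22 23 24 25 26 27 28 29 30 31 32 33 34
     L  W  W  L  W  W  L  W  W  L  W  W  L  W  W  L  W  W  L  W  W  L  W  W  L  W  W  L  W  W  L  W  W  L  W
Position 34 is W, so the first player wins.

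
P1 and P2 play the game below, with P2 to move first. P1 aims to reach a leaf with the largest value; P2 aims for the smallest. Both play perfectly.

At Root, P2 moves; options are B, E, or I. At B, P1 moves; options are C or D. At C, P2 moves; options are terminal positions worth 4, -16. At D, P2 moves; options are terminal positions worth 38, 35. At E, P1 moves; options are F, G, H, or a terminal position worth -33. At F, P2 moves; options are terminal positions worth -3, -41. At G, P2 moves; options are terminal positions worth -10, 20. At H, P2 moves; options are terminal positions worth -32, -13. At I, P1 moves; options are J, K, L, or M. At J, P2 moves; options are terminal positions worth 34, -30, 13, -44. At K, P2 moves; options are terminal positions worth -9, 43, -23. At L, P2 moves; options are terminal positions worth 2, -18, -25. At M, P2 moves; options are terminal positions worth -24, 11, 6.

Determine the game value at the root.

C (P2): min(4, -16) = -16
D (P2): min(38, 35) = 35
B (P1): max(-16, 35) = 35
F (P2): min(-3, -41) = -41
G (P2): min(-10, 20) = -10
H (P2): min(-32, -13) = -32
E (P1): max(-41, -10, -32, -33) = -10
J (P2): min(34, -30, 13, -44) = -44
K (P2): min(-9, 43, -23) = -23
L (P2): min(2, -18, -25) = -25
M (P2): min(-24, 11, 6) = -24
I (P1): max(-44, -23, -25, -24) = -23
Root (P2): min(35, -10, -23) = -23

-23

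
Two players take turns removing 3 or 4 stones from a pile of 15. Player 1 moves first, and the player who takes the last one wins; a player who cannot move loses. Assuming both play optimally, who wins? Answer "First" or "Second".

Second

Compute winning (W) and losing (L) positions by backward induction:
i:   0  1  2  3  4  5  6  7  8  9 10 11 12 13 14 15
     L  L  L  W  W  W  W  L  L  L  W  W  W  W  L  L
Position 15 is L, so the second player wins.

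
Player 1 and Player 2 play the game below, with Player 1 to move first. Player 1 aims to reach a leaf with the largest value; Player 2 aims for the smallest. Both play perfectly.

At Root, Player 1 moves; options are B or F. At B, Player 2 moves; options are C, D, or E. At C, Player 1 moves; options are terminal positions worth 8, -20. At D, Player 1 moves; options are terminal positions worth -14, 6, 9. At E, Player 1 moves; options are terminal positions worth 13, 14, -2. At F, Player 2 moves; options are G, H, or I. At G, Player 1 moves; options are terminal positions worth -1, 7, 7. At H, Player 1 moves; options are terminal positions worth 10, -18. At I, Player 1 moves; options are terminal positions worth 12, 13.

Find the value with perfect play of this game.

C (Player 1): max(8, -20) = 8
D (Player 1): max(-14, 6, 9) = 9
E (Player 1): max(13, 14, -2) = 14
B (Player 2): min(8, 9, 14) = 8
G (Player 1): max(-1, 7, 7) = 7
H (Player 1): max(10, -18) = 10
I (Player 1): max(12, 13) = 13
F (Player 2): min(7, 10, 13) = 7
Root (Player 1): max(8, 7) = 8

8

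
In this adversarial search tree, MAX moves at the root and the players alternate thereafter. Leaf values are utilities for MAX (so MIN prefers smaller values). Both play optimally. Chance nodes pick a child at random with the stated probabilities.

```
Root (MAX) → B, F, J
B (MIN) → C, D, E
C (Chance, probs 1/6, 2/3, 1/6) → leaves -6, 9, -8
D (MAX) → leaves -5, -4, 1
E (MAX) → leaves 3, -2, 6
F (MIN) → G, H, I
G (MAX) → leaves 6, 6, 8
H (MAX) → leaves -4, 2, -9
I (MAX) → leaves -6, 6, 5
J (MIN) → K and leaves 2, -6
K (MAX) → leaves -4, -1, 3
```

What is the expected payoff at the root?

2

C (Chance): 1/6·-6 + 2/3·9 + 1/6·-8 = 3.67
D (MAX): max(-5, -4, 1) = 1
E (MAX): max(3, -2, 6) = 6
B (MIN): min(3.67, 1, 6) = 1
G (MAX): max(6, 6, 8) = 8
H (MAX): max(-4, 2, -9) = 2
I (MAX): max(-6, 6, 5) = 6
F (MIN): min(8, 2, 6) = 2
K (MAX): max(-4, -1, 3) = 3
J (MIN): min(3, 2, -6) = -6
Root (MAX): max(1, 2, -6) = 2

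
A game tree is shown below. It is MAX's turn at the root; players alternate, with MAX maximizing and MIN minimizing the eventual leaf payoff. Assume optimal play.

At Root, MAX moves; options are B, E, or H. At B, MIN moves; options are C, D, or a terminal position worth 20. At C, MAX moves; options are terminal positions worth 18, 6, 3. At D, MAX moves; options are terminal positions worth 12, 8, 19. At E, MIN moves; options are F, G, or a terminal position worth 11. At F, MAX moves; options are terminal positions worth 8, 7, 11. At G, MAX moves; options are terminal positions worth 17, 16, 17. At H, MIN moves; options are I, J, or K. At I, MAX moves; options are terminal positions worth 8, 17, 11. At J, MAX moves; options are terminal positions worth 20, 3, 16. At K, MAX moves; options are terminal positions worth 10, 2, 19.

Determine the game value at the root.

18

C (MAX): max(18, 6, 3) = 18
D (MAX): max(12, 8, 19) = 19
B (MIN): min(18, 19, 20) = 18
F (MAX): max(8, 7, 11) = 11
G (MAX): max(17, 16, 17) = 17
E (MIN): min(11, 17, 11) = 11
I (MAX): max(8, 17, 11) = 17
J (MAX): max(20, 3, 16) = 20
K (MAX): max(10, 2, 19) = 19
H (MIN): min(17, 20, 19) = 17
Root (MAX): max(18, 11, 17) = 18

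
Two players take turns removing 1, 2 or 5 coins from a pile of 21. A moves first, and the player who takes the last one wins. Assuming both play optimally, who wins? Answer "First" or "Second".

Second

W/L table (W = player to move can force a win):
i:   0  1  2  3  4  5  6  7  8  9 10 11 12 13 14 15 16 17 18 19 20 21
     L  W  W  L  W  W  L  W  W  L  W  W  L  W  W  L  W  W  L  W  W  L
Position 21 is L, so the second player wins.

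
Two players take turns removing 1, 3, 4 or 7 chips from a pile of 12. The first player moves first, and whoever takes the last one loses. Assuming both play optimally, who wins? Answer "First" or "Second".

Compute winning (W) and losing (L) positions by backward induction:
i:   0  1  2  3  4  5  6  7  8  9 10 11 12
     W  L  W  L  W  W  W  W  W  L  W  L  W
Position 12 is W, so the first player wins.

First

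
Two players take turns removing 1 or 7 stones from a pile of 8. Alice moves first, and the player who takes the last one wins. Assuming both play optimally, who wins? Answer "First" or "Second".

Second

i:   0  1  2  3  4  5  6  7  8
     L  W  L  W  L  W  L  W  L
Position 8 is L, so the second player wins.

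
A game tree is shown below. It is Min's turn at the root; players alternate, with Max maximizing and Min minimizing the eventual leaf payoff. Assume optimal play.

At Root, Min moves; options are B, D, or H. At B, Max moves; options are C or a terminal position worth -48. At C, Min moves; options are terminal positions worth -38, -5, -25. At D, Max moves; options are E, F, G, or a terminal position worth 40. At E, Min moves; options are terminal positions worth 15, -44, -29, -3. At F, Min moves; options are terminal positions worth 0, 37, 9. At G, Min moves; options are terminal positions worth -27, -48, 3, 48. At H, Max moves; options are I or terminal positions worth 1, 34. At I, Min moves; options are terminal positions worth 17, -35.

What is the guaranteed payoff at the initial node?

C (Min): min(-38, -5, -25) = -38
B (Max): max(-38, -48) = -38
E (Min): min(15, -44, -29, -3) = -44
F (Min): min(0, 37, 9) = 0
G (Min): min(-27, -48, 3, 48) = -48
D (Max): max(-44, 0, -48, 40) = 40
I (Min): min(17, -35) = -35
H (Max): max(-35, 1, 34) = 34
Root (Min): min(-38, 40, 34) = -38

-38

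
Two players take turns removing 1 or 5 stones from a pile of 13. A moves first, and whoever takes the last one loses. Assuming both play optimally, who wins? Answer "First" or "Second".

i:   0  1  2  3  4  5  6  7  8  9 10 11 12 13
     W  L  W  L  W  L  W  L  W  L  W  L  W  L
Position 13 is L, so the second player wins.

Second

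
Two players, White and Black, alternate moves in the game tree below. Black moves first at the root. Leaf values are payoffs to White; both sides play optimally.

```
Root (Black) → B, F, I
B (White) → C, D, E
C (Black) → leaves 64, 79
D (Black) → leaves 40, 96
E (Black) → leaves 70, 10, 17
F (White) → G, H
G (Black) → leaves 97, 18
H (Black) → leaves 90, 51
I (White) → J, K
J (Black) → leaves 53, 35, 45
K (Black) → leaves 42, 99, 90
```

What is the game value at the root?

C (Black): min(64, 79) = 64
D (Black): min(40, 96) = 40
E (Black): min(70, 10, 17) = 10
B (White): max(64, 40, 10) = 64
G (Black): min(97, 18) = 18
H (Black): min(90, 51) = 51
F (White): max(18, 51) = 51
J (Black): min(53, 35, 45) = 35
K (Black): min(42, 99, 90) = 42
I (White): max(35, 42) = 42
Root (Black): min(64, 51, 42) = 42

42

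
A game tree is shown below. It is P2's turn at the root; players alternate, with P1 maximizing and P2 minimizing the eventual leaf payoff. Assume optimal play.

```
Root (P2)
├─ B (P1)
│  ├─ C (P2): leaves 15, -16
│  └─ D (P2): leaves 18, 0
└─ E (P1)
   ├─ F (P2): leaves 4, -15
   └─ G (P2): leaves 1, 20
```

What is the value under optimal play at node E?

1

F: min(4, -15) = -15
G: min(1, 20) = 1
E: max(-15, 1) = 1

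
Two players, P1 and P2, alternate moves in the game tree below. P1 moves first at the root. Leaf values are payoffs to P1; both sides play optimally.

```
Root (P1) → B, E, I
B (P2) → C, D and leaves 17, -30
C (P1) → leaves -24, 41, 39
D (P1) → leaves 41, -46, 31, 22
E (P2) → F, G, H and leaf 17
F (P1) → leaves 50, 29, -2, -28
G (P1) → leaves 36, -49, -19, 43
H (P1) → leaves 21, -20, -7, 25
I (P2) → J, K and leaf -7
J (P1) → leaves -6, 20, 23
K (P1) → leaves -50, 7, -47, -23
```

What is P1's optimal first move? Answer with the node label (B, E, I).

E

C (P1): max(-24, 41, 39) = 41
D (P1): max(41, -46, 31, 22) = 41
B (P2): min(41, 41, 17, -30) = -30
F (P1): max(50, 29, -2, -28) = 50
G (P1): max(36, -49, -19, 43) = 43
H (P1): max(21, -20, -7, 25) = 25
E (P2): min(50, 43, 25, 17) = 17
J (P1): max(-6, 20, 23) = 23
K (P1): max(-50, 7, -47, -23) = 7
I (P2): min(23, 7, -7) = -7
Root (P1): max(-30, 17, -7) = 17
P1 picks the child with the highest value: E (value 17).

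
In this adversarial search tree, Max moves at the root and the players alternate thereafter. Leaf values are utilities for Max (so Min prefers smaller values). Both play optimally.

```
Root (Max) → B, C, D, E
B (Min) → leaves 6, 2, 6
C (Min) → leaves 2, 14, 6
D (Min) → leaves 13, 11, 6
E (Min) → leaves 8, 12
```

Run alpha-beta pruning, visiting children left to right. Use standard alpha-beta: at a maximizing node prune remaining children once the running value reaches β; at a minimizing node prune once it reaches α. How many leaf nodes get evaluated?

9

B [α=-∞,β=+∞]: v=2
C [α=2,β=+∞]: v=2 after child 1 ≤ α → α-cutoff, skip 2
D [α=2,β=+∞]: v=6
E [α=6,β=+∞]: v=8
Root [α=-∞,β=+∞]: v=8
Leaves evaluated: 9 of 11.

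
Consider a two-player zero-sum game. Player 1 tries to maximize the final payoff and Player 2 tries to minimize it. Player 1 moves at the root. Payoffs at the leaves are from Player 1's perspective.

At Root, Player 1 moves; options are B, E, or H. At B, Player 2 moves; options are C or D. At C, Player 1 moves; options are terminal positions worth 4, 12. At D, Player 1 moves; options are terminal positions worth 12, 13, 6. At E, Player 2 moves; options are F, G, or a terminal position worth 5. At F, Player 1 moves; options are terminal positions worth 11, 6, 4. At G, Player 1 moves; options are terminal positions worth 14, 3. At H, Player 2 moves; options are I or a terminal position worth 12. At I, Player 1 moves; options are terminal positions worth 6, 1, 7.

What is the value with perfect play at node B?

C: max(4, 12) = 12
D: max(12, 13, 6) = 13
B: min(12, 13) = 12

12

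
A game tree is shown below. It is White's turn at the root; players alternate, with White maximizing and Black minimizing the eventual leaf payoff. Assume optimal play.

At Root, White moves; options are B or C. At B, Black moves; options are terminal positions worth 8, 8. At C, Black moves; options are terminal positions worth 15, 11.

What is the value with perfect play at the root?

11

B (Black): min(8, 8) = 8
C (Black): min(15, 11) = 11
Root (White): max(8, 11) = 11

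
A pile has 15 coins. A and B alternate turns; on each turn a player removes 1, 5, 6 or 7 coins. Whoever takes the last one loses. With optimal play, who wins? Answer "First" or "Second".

Second

Compute winning (W) and losing (L) positions by backward induction:
i:   0  1  2  3  4  5  6  7  8  9 10 11 12 13 14 15
     W  L  W  L  W  L  W  W  W  W  W  W  W  L  W  L
Position 15 is L, so the second player wins.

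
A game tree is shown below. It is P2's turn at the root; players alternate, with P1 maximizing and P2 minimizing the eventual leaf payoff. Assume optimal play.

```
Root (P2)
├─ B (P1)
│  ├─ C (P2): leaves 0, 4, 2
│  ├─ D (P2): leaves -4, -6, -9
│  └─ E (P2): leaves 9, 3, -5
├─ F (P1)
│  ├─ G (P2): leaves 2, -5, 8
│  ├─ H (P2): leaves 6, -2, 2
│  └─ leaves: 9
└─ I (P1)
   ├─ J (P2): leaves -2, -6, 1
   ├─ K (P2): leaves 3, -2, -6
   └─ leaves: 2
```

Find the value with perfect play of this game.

C (P2): min(0, 4, 2) = 0
D (P2): min(-4, -6, -9) = -9
E (P2): min(9, 3, -5) = -5
B (P1): max(0, -9, -5) = 0
G (P2): min(2, -5, 8) = -5
H (P2): min(6, -2, 2) = -2
F (P1): max(-5, -2, 9) = 9
J (P2): min(-2, -6, 1) = -6
K (P2): min(3, -2, -6) = -6
I (P1): max(-6, -6, 2) = 2
Root (P2): min(0, 9, 2) = 0

0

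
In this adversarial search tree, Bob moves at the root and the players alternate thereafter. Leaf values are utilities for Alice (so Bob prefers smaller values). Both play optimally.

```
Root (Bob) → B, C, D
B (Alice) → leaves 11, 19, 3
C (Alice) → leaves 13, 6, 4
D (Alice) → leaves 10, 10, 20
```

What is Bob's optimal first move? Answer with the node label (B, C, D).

B (Alice): max(11, 19, 3) = 19
C (Alice): max(13, 6, 4) = 13
D (Alice): max(10, 10, 20) = 20
Root (Bob): min(19, 13, 20) = 13
Bob picks the child with the lowest value: C (value 13).

C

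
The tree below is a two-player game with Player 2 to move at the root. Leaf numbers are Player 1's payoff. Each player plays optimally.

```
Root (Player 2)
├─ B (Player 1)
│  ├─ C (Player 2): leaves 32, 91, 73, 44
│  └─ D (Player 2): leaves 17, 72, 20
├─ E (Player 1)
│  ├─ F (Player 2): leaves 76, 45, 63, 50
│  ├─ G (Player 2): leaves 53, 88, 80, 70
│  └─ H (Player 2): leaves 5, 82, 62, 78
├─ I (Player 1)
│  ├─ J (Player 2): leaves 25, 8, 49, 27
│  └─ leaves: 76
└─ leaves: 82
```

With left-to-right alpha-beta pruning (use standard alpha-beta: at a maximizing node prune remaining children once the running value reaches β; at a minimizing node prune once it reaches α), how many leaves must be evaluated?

15

C [α=-∞,β=+∞]: v=32
D [α=32,β=+∞]: v=17 after child 1 ≤ α → α-cutoff, skip 2
B [α=-∞,β=+∞]: v=32
F [α=-∞,β=32]: v=45
E [α=-∞,β=32]: v=45 after child 1 ≥ β → β-cutoff, skip 2
J [α=-∞,β=32]: v=8
I [α=-∞,β=32]: v=76
Root [α=-∞,β=+∞]: v=32
Leaves evaluated: 15 of 25.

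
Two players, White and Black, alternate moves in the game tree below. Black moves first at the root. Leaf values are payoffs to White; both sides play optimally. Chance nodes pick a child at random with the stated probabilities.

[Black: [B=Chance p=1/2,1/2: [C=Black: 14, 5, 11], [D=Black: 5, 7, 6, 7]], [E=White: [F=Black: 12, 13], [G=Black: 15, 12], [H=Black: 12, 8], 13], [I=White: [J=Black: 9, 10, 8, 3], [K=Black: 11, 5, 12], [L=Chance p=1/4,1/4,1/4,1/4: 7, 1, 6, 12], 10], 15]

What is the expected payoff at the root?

5

C (Black): min(14, 5, 11) = 5
D (Black): min(5, 7, 6, 7) = 5
B (Chance): 1/2·5 + 1/2·5 = 5
F (Black): min(12, 13) = 12
G (Black): min(15, 12) = 12
H (Black): min(12, 8) = 8
E (White): max(12, 12, 8, 13) = 13
J (Black): min(9, 10, 8, 3) = 3
K (Black): min(11, 5, 12) = 5
L (Chance): 1/4·7 + 1/4·1 + 1/4·6 + 1/4·12 = 6.5
I (White): max(3, 5, 6.5, 10) = 10
Root (Black): min(5, 13, 10, 15) = 5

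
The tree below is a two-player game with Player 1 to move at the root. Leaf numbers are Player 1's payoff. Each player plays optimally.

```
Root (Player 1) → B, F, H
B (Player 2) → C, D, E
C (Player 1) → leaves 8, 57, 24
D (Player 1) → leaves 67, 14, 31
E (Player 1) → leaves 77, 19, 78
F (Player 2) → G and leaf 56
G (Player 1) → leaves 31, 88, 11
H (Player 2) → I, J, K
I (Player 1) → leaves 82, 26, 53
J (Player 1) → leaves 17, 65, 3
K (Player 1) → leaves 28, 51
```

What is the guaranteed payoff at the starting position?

C (Player 1): max(8, 57, 24) = 57
D (Player 1): max(67, 14, 31) = 67
E (Player 1): max(77, 19, 78) = 78
B (Player 2): min(57, 67, 78) = 57
G (Player 1): max(31, 88, 11) = 88
F (Player 2): min(88, 56) = 56
I (Player 1): max(82, 26, 53) = 82
J (Player 1): max(17, 65, 3) = 65
K (Player 1): max(28, 51) = 51
H (Player 2): min(82, 65, 51) = 51
Root (Player 1): max(57, 56, 51) = 57

57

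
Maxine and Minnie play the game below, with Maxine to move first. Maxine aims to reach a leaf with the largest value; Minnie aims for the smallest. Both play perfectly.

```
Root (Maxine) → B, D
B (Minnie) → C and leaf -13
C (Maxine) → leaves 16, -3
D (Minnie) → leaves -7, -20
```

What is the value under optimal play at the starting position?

C (Maxine): max(16, -3) = 16
B (Minnie): min(16, -13) = -13
D (Minnie): min(-7, -20) = -20
Root (Maxine): max(-13, -20) = -13

-13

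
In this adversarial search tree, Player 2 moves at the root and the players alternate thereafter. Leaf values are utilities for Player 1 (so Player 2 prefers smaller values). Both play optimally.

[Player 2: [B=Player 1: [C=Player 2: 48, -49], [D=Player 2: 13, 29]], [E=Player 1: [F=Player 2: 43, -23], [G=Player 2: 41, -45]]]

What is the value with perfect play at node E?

F: min(43, -23) = -23
G: min(41, -45) = -45
E: max(-23, -45) = -23

-23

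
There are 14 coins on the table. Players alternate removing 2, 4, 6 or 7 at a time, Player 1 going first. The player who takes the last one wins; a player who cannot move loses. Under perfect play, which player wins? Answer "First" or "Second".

i:   0  1  2  3  4  5  6  7  8  9 10 11 12 13 14
     L  L  W  W  W  W  W  W  W  L  L  W  W  W  W
Position 14 is W, so the first player wins.

First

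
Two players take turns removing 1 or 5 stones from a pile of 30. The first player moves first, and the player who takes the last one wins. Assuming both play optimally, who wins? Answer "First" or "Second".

Second

i:   0  1  2  3  4  5  6  7  8  9 10 11 12 13 14 15 16 17 18 19 20 21 22 23 24 25 26 27 28 29 30
     L  W  L  W  L  W  L  W  L  W  L  W  L  W  L  W  L  W  L  W  L  W  L  W  L  W  L  W  L  W  L
Position 30 is L, so the second player wins.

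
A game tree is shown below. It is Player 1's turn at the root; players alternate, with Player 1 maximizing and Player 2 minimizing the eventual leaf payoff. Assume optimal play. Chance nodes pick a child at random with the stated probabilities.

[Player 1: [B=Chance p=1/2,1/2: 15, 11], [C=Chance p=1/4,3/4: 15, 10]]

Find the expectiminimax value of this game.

13

B (Chance): 1/2·15 + 1/2·11 = 13
C (Chance): 1/4·15 + 3/4·10 = 11.25
Root (Player 1): max(13, 11.25) = 13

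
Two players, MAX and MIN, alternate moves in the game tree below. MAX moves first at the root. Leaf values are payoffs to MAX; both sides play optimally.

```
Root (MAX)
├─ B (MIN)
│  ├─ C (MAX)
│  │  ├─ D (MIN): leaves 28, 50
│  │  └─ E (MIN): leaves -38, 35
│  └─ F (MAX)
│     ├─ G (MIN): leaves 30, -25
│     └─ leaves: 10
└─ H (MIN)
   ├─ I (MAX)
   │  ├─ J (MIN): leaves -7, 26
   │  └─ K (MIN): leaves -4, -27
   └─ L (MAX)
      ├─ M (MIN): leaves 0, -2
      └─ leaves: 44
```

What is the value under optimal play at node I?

J: min(-7, 26) = -7
K: min(-4, -27) = -27
I: max(-7, -27) = -7

-7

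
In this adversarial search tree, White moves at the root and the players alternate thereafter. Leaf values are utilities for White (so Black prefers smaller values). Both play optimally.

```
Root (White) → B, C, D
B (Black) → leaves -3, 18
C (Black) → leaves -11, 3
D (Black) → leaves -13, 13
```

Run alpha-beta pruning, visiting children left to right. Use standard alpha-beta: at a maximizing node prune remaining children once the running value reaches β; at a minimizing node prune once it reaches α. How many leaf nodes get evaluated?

4

B [α=-∞,β=+∞]: v=-3
C [α=-3,β=+∞]: v=-11 after child 1 ≤ α → α-cutoff, skip 1
D [α=-3,β=+∞]: v=-13 after child 1 ≤ α → α-cutoff, skip 1
Root [α=-∞,β=+∞]: v=-3
Leaves evaluated: 4 of 6.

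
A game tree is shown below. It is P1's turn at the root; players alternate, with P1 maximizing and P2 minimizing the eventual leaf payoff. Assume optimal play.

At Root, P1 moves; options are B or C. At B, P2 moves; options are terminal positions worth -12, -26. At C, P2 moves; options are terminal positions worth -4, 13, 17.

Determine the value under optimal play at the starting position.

-4

B (P2): min(-12, -26) = -26
C (P2): min(-4, 13, 17) = -4
Root (P1): max(-26, -4) = -4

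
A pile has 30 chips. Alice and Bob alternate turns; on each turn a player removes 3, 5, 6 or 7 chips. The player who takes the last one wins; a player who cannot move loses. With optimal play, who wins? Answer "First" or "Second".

Positions where the player to move wins (W) vs loses (L):
i:   0  1  2  3  4  5  6  7  8  9 10 11 12 13 14 15 16 17 18 19 20 21 22 23 24 25 26 27 28 29 30
     L  L  L  W  W  W  W  W  W  W  L  L  L  W  W  W  W  W  W  W  L  L  L  W  W  W  W  W  W  W  L
Position 30 is L, so the second player wins.

Second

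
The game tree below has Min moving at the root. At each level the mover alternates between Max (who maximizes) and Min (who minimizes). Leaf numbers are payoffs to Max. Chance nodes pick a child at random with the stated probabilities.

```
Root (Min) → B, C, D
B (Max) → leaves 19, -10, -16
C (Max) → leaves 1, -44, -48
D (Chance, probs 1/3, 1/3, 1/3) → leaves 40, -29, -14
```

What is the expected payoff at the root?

B (Max): max(19, -10, -16) = 19
C (Max): max(1, -44, -48) = 1
D (Chance): 1/3·40 + 1/3·-29 + 1/3·-14 = -1
Root (Min): min(19, 1, -1) = -1

-1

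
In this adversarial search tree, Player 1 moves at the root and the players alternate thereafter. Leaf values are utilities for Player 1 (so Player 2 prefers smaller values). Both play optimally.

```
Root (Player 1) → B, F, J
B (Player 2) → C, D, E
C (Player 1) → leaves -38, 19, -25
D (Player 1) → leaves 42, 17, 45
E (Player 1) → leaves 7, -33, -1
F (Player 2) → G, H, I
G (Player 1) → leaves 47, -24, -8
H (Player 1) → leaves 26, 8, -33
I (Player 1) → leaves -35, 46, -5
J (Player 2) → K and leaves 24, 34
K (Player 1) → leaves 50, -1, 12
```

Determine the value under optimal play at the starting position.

C (Player 1): max(-38, 19, -25) = 19
D (Player 1): max(42, 17, 45) = 45
E (Player 1): max(7, -33, -1) = 7
B (Player 2): min(19, 45, 7) = 7
G (Player 1): max(47, -24, -8) = 47
H (Player 1): max(26, 8, -33) = 26
I (Player 1): max(-35, 46, -5) = 46
F (Player 2): min(47, 26, 46) = 26
K (Player 1): max(50, -1, 12) = 50
J (Player 2): min(50, 24, 34) = 24
Root (Player 1): max(7, 26, 24) = 26

26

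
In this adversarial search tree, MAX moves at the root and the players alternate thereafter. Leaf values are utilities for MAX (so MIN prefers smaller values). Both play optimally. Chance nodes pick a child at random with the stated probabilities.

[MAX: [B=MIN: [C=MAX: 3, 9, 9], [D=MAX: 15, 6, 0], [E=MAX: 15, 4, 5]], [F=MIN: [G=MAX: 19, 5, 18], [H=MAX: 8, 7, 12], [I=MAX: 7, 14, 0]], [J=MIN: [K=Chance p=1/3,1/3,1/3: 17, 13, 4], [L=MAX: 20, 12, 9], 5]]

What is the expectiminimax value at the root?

12

C (MAX): max(3, 9, 9) = 9
D (MAX): max(15, 6, 0) = 15
E (MAX): max(15, 4, 5) = 15
B (MIN): min(9, 15, 15) = 9
G (MAX): max(19, 5, 18) = 19
H (MAX): max(8, 7, 12) = 12
I (MAX): max(7, 14, 0) = 14
F (MIN): min(19, 12, 14) = 12
K (Chance): 1/3·17 + 1/3·13 + 1/3·4 = 11.33
L (MAX): max(20, 12, 9) = 20
J (MIN): min(11.33, 20, 5) = 5
Root (MAX): max(9, 12, 5) = 12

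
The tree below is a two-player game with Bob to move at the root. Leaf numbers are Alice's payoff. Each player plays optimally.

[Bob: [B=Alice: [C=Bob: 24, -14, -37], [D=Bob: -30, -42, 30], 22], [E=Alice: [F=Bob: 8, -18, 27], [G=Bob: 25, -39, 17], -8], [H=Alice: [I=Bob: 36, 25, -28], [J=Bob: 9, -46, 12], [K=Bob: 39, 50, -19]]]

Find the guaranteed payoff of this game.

C (Bob): min(24, -14, -37) = -37
D (Bob): min(-30, -42, 30) = -42
B (Alice): max(-37, -42, 22) = 22
F (Bob): min(8, -18, 27) = -18
G (Bob): min(25, -39, 17) = -39
E (Alice): max(-18, -39, -8) = -8
I (Bob): min(36, 25, -28) = -28
J (Bob): min(9, -46, 12) = -46
K (Bob): min(39, 50, -19) = -19
H (Alice): max(-28, -46, -19) = -19
Root (Bob): min(22, -8, -19) = -19

-19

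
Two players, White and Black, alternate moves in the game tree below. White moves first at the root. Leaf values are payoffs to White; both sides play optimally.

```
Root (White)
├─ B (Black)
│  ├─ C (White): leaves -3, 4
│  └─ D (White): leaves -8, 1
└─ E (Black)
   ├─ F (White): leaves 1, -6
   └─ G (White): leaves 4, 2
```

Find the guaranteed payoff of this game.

1

C (White): max(-3, 4) = 4
D (White): max(-8, 1) = 1
B (Black): min(4, 1) = 1
F (White): max(1, -6) = 1
G (White): max(4, 2) = 4
E (Black): min(1, 4) = 1
Root (White): max(1, 1) = 1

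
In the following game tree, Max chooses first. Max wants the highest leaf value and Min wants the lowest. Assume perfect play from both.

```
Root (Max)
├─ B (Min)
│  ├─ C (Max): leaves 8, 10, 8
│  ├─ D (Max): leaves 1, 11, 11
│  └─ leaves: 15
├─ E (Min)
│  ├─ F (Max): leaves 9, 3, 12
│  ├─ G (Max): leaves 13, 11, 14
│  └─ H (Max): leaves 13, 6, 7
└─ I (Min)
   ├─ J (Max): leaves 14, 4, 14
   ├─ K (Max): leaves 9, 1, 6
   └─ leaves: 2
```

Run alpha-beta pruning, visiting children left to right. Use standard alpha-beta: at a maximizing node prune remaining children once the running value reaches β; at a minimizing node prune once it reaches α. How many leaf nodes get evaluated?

17

C [α=-∞,β=+∞]: v=10
D [α=-∞,β=10]: v=11 after child 2 ≥ β → β-cutoff, skip 1
B [α=-∞,β=+∞]: v=10
F [α=10,β=+∞]: v=12
G [α=10,β=12]: v=13 after child 1 ≥ β → β-cutoff, skip 2
H [α=10,β=12]: v=13 after child 1 ≥ β → β-cutoff, skip 2
E [α=10,β=+∞]: v=12
J [α=12,β=+∞]: v=14
K [α=12,β=14]: v=9
I [α=12,β=+∞]: v=9 after child 2 ≤ α → α-cutoff, skip 1
Root [α=-∞,β=+∞]: v=12
Leaves evaluated: 17 of 23.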